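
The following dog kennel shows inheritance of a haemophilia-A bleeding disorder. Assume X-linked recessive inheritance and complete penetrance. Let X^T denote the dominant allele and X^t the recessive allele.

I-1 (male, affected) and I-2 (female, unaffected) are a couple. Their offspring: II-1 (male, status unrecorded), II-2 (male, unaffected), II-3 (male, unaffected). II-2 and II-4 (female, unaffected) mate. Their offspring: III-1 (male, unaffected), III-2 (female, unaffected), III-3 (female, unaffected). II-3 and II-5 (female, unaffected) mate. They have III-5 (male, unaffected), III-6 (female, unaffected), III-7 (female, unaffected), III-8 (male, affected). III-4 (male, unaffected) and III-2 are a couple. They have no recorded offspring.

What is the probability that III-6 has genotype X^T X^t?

II-3 is unaffected, so II-3 is X^T Y.
II-5 is unaffected so carries T and passed t to III-8 (X^t Y), so II-5 is X^T X^t.
Their cross gives offspring ratios 1/2 X^T X^T : 1/2 X^T X^t. Conditioning on III-6 being unaffected, P(X^T X^t) = 1/2 / 1 = 1/2.

1/2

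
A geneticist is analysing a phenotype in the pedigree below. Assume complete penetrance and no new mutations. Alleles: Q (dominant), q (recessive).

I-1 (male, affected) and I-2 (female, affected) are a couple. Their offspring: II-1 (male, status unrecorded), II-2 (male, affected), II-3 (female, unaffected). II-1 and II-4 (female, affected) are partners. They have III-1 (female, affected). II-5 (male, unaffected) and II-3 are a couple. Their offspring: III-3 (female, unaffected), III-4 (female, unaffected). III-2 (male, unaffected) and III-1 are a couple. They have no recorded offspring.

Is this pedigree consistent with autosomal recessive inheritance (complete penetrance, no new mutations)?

Under autosomal recessive, II-3 (unaffected, female) cannot arise from I-1 (affected) × I-2 (affected).

No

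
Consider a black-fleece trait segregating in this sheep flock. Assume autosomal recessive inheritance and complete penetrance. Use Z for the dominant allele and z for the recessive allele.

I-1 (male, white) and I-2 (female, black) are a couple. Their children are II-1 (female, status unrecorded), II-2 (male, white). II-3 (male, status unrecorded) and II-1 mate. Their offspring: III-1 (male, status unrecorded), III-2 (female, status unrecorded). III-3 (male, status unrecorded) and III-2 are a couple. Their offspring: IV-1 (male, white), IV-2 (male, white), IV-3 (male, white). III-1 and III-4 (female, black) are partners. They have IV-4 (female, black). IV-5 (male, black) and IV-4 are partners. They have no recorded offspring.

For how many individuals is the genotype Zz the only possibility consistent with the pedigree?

1

Obligate heterozygotes: II-2 is white so carries Z and received z from I-2 (zz), so II-2 is Zz.
Every other individual is either homozygous by phenotype or has at least one consistent homozygous assignment, so the count is 1.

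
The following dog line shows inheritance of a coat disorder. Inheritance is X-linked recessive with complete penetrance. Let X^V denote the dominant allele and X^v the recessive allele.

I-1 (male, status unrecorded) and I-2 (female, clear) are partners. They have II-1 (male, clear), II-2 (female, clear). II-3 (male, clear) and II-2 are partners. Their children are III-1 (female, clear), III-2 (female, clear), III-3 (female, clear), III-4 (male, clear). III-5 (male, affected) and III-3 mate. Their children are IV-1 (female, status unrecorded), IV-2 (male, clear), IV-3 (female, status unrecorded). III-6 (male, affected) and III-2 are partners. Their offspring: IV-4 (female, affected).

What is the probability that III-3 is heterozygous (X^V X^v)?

II-3 is clear, so II-3 is X^V Y.
II-2 is clear so carries V and passed v to III-2 (X^V X^v, whose V came from II-3), so II-2 is X^V X^v.
Their cross gives offspring ratios 1/2 X^V X^V : 1/2 X^V X^v. Conditioning on III-3 being clear, P(X^V X^v) = 1/2 / 1 = 1/2 before taking III-3's own offspring into account.
III-5 is affected, so III-5 is X^v Y.
Now use III-3's offspring. Probability of each recorded status — clear son IV-2: 1/2 if III-3 is X^V X^v, 1 if X^V X^V. (IV-1, IV-3: equally likely either way, so uninformative.)
Bayes: P(X^V X^v) = 1/2·1/2 / (1/2·1/2 + 1/2·1) = 1/3.

1/3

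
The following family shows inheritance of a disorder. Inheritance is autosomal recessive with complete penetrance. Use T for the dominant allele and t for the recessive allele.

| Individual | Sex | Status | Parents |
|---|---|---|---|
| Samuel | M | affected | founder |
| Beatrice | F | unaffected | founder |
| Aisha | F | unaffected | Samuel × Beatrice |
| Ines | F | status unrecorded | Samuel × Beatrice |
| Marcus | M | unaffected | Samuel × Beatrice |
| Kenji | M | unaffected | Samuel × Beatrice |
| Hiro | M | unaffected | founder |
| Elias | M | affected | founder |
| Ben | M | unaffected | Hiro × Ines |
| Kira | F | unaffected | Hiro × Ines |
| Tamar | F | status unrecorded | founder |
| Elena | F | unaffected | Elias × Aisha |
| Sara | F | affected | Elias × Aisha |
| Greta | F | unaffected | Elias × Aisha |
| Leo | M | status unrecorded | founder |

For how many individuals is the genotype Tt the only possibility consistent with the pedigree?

5

Obligate heterozygotes: Aisha is unaffected so carries T and received t from Samuel (tt), so Aisha is Tt; Marcus is unaffected so carries T and received t from Samuel (tt), so Marcus is Tt; Kenji is unaffected so carries T and received t from Samuel (tt), so Kenji is Tt; Elena is unaffected so carries T and received t from Elias (tt), so Elena is Tt; Greta is unaffected so carries T and received t from Elias (tt), so Greta is Tt.
Every other individual is either homozygous by phenotype or has at least one consistent homozygous assignment, so the count is 5.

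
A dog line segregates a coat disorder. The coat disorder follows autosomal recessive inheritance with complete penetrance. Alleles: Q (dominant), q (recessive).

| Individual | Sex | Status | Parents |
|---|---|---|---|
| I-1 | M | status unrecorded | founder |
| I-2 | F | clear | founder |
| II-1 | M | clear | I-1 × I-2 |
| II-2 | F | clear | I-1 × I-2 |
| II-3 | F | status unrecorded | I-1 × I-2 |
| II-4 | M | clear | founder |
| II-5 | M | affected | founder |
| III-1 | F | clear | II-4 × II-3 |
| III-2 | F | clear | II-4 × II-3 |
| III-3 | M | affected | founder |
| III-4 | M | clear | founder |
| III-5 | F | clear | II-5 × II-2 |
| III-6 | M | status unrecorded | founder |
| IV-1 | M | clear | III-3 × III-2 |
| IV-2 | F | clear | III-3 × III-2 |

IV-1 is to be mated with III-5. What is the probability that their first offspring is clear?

3/4

IV-1 is clear so carries Q and received q from III-3 (qq), so IV-1 is Qq.
III-5 is clear so carries Q and received q from II-5 (qq), so III-5 is Qq.
The cross gives 1/4 QQ : 1/2 Qq : 1/4 qq, so P(offspring is clear) = 3/4.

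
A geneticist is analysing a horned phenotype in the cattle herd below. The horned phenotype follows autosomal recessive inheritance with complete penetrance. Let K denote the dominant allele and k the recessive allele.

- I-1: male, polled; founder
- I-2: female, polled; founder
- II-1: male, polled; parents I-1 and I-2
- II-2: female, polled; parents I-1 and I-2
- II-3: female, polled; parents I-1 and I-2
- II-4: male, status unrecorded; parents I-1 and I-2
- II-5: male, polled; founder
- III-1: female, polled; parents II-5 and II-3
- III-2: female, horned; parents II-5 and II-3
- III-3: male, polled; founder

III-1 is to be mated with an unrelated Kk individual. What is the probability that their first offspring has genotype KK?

1/3

II-5 is polled so carries K and passed k to III-2 (kk), so II-5 is Kk.
II-3 is polled so carries K and passed k to III-2 (kk), so II-3 is Kk.
III-1 is a polled offspring of II-5 (Kk) × II-3 (Kk), whose cross gives 1/4 KK : 1/2 Kk : 1/4 kk; conditioning on being polled, III-1 is KK with probability 1/3, Kk with probability 2/3.
Summing over parental genotype combinations, P(offspring has genotype KK) = 1/3·1/2 + 2/3·1/4 = 1/3.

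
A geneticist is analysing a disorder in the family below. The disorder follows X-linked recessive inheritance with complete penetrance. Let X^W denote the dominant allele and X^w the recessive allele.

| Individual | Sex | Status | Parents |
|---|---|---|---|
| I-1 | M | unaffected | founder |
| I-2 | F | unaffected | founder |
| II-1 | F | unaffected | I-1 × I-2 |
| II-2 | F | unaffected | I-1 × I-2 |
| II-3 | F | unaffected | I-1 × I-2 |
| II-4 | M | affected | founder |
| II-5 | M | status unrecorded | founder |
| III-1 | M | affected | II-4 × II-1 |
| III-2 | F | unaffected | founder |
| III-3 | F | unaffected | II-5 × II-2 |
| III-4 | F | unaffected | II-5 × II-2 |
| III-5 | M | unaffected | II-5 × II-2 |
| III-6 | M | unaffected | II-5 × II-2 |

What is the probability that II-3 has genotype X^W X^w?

1/2

I-1 is unaffected, so I-1 is X^W Y.
I-2 is unaffected so carries W and passed w to II-1 (X^W X^w, whose W came from I-1), so I-2 is X^W X^w.
Their cross gives offspring ratios 1/2 X^W X^W : 1/2 X^W X^w. Conditioning on II-3 being unaffected, P(X^W X^w) = 1/2 / 1 = 1/2.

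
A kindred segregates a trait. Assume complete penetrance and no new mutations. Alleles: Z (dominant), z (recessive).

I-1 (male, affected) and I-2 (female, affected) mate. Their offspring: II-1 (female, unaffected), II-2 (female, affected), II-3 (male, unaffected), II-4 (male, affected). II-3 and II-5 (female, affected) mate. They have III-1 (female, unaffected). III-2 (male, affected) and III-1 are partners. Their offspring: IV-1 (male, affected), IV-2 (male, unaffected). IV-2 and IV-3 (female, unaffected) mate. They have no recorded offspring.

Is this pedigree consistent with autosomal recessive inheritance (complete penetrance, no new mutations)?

Under autosomal recessive, II-1 (unaffected, female) cannot arise from I-1 (affected) × I-2 (affected).

No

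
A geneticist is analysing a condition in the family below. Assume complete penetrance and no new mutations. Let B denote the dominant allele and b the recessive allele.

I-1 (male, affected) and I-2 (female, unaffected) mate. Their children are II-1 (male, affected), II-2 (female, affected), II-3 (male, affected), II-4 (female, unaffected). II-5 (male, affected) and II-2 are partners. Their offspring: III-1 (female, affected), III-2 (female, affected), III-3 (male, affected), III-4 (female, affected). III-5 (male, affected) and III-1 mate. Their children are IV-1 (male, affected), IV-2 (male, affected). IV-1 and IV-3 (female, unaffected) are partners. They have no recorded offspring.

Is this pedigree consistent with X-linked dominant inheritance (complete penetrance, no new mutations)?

Under X-linked dominant, II-1 (affected, male) cannot arise from I-1 (affected) × I-2 (unaffected).

No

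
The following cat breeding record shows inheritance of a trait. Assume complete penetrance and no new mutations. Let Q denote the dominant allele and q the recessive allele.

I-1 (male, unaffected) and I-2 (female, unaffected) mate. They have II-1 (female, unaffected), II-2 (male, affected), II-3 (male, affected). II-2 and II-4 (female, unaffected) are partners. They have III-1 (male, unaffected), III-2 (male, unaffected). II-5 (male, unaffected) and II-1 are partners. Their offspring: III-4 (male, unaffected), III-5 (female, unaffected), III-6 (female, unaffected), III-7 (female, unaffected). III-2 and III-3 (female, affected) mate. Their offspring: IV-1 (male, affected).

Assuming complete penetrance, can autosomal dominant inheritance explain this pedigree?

No

Under autosomal dominant, II-2 (affected, male) cannot arise from I-1 (unaffected) × I-2 (unaffected).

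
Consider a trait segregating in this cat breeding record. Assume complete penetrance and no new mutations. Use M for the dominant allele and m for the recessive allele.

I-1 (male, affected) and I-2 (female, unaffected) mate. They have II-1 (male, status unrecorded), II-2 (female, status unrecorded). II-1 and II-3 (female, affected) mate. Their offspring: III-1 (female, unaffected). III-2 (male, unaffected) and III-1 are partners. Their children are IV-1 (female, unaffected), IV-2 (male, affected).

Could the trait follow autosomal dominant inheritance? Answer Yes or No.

Under autosomal dominant, IV-2 (affected, male) cannot arise from III-2 (unaffected) × III-1 (unaffected).

No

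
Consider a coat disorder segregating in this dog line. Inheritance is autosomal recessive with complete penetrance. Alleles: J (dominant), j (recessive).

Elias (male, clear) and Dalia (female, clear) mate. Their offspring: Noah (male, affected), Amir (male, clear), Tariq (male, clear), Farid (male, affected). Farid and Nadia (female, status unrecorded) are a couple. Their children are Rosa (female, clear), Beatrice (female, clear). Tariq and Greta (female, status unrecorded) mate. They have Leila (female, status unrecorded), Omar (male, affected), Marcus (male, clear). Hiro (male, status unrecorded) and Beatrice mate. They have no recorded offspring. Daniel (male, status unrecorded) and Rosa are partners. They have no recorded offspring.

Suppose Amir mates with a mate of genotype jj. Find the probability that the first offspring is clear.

Elias is clear so carries J and passed j to Noah (jj), so Elias is Jj.
Dalia is clear so carries J and passed j to Noah (jj), so Dalia is Jj.
Amir is a clear offspring of Elias (Jj) × Dalia (Jj), whose cross gives 1/4 JJ : 1/2 Jj : 1/4 jj; conditioning on being clear, Amir is JJ with probability 1/3, Jj with probability 2/3.
Summing over parental genotype combinations, P(offspring is clear) = 1/3·1 + 2/3·1/2 = 2/3.

2/3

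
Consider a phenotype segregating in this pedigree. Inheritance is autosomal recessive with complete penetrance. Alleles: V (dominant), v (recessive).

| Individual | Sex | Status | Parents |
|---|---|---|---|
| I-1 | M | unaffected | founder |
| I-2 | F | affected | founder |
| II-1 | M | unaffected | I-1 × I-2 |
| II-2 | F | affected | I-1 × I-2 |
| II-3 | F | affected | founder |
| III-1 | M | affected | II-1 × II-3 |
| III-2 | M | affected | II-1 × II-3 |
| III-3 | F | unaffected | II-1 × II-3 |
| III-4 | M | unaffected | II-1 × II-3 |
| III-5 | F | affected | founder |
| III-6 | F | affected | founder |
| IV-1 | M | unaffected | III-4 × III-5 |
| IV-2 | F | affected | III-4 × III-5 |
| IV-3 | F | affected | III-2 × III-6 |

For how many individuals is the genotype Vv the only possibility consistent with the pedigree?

5

Obligate heterozygotes: I-1 is unaffected so carries V and passed v to II-2 (vv), so I-1 is Vv; II-1 is unaffected so carries V and received v from I-2 (vv), so II-1 is Vv; III-3 is unaffected so carries V and received v from II-3 (vv), so III-3 is Vv; III-4 is unaffected so carries V and received v from II-3 (vv), so III-4 is Vv; IV-1 is unaffected so carries V and received v from III-5 (vv), so IV-1 is Vv.
Every other individual is either homozygous by phenotype or has at least one consistent homozygous assignment, so the count is 5.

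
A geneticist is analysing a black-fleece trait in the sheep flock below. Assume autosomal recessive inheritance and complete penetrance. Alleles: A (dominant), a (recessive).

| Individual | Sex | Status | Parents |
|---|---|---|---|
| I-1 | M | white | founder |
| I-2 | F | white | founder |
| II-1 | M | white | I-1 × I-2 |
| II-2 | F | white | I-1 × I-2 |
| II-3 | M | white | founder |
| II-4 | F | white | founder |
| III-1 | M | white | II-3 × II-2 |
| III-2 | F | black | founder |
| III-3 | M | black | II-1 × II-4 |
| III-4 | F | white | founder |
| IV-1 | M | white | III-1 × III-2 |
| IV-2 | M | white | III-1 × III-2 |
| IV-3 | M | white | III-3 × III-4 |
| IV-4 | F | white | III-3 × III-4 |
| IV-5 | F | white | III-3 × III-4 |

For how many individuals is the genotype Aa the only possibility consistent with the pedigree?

7

Obligate heterozygotes: II-1 is white so carries A and passed a to III-3 (aa), so II-1 is Aa; II-4 is white so carries A and passed a to III-3 (aa), so II-4 is Aa; IV-1 is white so carries A and received a from III-2 (aa), so IV-1 is Aa; IV-2 is white so carries A and received a from III-2 (aa), so IV-2 is Aa; IV-3 is white so carries A and received a from III-3 (aa), so IV-3 is Aa; IV-4 is white so carries A and received a from III-3 (aa), so IV-4 is Aa; IV-5 is white so carries A and received a from III-3 (aa), so IV-5 is Aa.
Every other individual is either homozygous by phenotype or has at least one consistent homozygous assignment, so the count is 7.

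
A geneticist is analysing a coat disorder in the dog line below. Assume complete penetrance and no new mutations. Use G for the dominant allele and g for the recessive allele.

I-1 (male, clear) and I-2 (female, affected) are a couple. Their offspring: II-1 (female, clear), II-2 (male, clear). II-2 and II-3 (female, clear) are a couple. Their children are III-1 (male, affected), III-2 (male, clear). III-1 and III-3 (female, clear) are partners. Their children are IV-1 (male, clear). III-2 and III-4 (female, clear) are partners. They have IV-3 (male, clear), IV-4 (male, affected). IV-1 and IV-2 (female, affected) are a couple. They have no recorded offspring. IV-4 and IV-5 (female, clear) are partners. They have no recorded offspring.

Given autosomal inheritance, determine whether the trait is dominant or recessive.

recessive

II-2 and II-3 are both clear yet have an affected child III-1. Under dominance, an affected child requires at least one affected parent, so the trait cannot be dominant.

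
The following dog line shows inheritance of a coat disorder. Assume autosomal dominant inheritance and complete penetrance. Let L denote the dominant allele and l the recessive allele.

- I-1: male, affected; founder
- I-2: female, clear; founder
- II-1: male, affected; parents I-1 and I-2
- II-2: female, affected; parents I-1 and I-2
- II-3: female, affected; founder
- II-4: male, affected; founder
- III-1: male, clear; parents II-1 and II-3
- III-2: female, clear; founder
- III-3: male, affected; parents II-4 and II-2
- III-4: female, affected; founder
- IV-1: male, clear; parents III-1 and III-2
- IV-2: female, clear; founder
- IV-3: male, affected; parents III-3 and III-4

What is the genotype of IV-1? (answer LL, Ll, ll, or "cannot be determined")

ll

IV-1 is clear, so IV-1 is ll.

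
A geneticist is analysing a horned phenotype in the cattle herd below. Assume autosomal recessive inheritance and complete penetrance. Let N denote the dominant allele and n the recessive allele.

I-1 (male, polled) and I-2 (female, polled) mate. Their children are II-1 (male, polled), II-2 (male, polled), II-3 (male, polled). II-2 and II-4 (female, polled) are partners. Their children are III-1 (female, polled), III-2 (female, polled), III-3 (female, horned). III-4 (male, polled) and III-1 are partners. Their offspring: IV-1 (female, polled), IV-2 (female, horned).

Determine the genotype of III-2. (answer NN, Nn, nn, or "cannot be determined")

cannot be determined

III-2's phenotype allows NN or Nn, and no parent or child forces a single allele at both positions; consistent genotype assignments exist with III-2 as NN or Nn.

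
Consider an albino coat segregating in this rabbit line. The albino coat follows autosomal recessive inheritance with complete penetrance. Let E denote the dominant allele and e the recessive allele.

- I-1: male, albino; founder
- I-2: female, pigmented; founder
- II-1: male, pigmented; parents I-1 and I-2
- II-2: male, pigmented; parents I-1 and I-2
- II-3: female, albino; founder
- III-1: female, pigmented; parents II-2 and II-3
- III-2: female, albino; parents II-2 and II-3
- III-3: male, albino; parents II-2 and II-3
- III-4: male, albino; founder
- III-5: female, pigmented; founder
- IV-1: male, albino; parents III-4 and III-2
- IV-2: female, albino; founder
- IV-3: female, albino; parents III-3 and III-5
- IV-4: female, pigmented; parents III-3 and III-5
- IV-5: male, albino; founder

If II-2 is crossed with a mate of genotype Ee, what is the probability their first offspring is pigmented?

3/4

II-2 is pigmented so carries E and received e from I-1 (ee), so II-2 is Ee.
The cross gives 1/4 EE : 1/2 Ee : 1/4 ee, so P(offspring is pigmented) = 3/4.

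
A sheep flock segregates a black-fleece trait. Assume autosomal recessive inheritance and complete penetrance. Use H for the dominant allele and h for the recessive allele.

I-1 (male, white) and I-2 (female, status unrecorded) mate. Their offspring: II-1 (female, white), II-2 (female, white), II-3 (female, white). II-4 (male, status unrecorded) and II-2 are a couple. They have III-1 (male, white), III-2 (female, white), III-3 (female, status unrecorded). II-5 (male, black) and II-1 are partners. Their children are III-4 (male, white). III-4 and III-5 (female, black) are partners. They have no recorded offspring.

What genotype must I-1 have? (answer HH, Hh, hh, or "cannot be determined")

I-1's phenotype allows HH or Hh, and no parent or child forces a single allele at both positions; consistent genotype assignments exist with I-1 as HH or Hh.

cannot be determined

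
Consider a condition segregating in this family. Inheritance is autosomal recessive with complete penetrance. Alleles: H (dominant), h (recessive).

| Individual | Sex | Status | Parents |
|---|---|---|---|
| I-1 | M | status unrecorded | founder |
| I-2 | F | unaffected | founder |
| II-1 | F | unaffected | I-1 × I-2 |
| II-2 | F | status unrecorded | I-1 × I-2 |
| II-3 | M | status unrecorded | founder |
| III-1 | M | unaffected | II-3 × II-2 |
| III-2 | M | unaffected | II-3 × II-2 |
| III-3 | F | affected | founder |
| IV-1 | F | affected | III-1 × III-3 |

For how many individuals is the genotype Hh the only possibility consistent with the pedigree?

1

Obligate heterozygotes: III-1 is unaffected so carries H and passed h to IV-1 (hh), so III-1 is Hh.
Every other individual is either homozygous by phenotype or has at least one consistent homozygous assignment, so the count is 1.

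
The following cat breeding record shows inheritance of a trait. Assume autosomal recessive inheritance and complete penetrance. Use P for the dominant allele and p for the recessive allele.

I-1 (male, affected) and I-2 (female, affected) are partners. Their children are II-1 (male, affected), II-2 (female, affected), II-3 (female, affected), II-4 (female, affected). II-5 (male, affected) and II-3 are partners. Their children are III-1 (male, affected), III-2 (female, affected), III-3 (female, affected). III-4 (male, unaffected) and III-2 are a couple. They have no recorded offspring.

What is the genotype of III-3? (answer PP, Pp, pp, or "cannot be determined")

pp

III-3 is affected, so III-3 is pp.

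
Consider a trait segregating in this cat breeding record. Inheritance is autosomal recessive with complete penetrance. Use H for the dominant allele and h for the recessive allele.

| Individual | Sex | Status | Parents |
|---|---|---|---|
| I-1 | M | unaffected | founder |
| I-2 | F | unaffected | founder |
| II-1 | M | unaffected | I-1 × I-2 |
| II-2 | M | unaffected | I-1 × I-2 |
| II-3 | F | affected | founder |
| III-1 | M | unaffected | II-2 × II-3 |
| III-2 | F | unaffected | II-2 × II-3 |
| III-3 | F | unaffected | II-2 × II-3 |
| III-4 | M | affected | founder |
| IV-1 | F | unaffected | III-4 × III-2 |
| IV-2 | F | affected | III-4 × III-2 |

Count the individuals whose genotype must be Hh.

4

Obligate heterozygotes: III-1 is unaffected so carries H and received h from II-3 (hh), so III-1 is Hh; III-2 is unaffected so carries H and received h from II-3 (hh), so III-2 is Hh; III-3 is unaffected so carries H and received h from II-3 (hh), so III-3 is Hh; IV-1 is unaffected so carries H and received h from III-4 (hh), so IV-1 is Hh.
Every other individual is either homozygous by phenotype or has at least one consistent homozygous assignment, so the count is 4.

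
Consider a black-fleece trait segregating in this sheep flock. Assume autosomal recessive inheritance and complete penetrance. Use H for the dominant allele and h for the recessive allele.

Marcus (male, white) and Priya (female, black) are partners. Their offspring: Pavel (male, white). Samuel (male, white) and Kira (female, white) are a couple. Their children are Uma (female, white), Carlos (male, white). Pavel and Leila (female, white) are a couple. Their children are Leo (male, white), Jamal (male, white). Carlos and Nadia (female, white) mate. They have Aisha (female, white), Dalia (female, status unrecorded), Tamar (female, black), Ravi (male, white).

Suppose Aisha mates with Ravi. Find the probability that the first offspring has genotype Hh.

4/9

Carlos is white so carries H and passed h to Tamar (hh), so Carlos is Hh.
Nadia is white so carries H and passed h to Tamar (hh), so Nadia is Hh.
Aisha is a white offspring of Carlos (Hh) × Nadia (Hh), whose cross gives 1/4 HH : 1/2 Hh : 1/4 hh; conditioning on being white, Aisha is HH with probability 1/3, Hh with probability 2/3.
Ravi is a white offspring of Carlos (Hh) × Nadia (Hh), whose cross gives 1/4 HH : 1/2 Hh : 1/4 hh; conditioning on being white, Ravi is HH with probability 1/3, Hh with probability 2/3.
Summing over parental genotype combinations, P(offspring has genotype Hh) = 2/9·1/2 + 2/9·1/2 + 4/9·1/2 = 4/9.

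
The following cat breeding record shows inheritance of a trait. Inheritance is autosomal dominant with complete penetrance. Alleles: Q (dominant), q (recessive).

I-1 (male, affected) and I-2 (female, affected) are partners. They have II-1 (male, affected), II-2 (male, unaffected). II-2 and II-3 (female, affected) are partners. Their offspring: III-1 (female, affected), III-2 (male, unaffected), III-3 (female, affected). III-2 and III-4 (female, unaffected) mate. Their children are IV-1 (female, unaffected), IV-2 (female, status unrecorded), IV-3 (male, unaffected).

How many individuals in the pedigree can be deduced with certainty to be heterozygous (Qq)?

5

Obligate heterozygotes: I-1 is affected so carries Q and passed q to II-2 (qq), so I-1 is Qq; I-2 is affected so carries Q and passed q to II-2 (qq), so I-2 is Qq; II-3 is affected so carries Q and passed q to III-2 (qq), so II-3 is Qq; III-1 is affected so carries Q and received q from II-2 (qq), so III-1 is Qq; III-3 is affected so carries Q and received q from II-2 (qq), so III-3 is Qq.
Every other individual is either homozygous by phenotype or has at least one consistent homozygous assignment, so the count is 5.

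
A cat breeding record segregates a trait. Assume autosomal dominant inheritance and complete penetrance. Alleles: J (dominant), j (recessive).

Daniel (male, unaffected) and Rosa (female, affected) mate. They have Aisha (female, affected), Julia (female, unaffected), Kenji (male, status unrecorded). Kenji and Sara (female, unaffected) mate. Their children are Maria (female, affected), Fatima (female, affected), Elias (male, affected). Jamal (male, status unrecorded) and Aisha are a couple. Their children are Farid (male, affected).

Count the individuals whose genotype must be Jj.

Obligate heterozygotes: Rosa is affected so carries J and passed j to Julia (jj), so Rosa is Jj; Aisha is affected so carries J and received j from Daniel (jj), so Aisha is Jj; Kenji passed J to Maria (Jj, whose j came from Sara) and received j from Daniel (jj), so Kenji is Jj; Maria is affected so carries J and received j from Sara (jj), so Maria is Jj; Fatima is affected so carries J and received j from Sara (jj), so Fatima is Jj; Elias is affected so carries J and received j from Sara (jj), so Elias is Jj.
Every other individual is either homozygous by phenotype or has at least one consistent homozygous assignment, so the count is 6.

6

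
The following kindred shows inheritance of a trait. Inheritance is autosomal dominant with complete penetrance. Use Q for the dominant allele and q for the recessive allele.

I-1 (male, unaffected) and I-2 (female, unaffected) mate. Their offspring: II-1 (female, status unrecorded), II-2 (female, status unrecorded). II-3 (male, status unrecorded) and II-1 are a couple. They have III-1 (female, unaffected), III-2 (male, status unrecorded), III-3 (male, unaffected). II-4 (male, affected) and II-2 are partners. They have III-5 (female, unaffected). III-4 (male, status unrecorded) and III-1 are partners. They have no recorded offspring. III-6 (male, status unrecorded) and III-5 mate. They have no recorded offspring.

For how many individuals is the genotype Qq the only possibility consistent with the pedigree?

1

Obligate heterozygotes: II-4 is affected so carries Q and passed q to III-5 (qq), so II-4 is Qq.
Every other individual is either homozygous by phenotype or has at least one consistent homozygous assignment, so the count is 1.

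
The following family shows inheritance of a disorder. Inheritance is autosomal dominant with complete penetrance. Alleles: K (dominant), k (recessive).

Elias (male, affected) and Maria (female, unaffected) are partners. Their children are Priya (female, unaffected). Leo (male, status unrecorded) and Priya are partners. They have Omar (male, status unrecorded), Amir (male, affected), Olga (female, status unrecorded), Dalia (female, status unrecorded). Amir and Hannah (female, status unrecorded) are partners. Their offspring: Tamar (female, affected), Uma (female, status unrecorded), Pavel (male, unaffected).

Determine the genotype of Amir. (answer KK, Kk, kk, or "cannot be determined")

From phenotype alone, Amir is KK or Kk.
Amir is affected so carries K and received k from Priya (kk), so Amir is Kk.

Kk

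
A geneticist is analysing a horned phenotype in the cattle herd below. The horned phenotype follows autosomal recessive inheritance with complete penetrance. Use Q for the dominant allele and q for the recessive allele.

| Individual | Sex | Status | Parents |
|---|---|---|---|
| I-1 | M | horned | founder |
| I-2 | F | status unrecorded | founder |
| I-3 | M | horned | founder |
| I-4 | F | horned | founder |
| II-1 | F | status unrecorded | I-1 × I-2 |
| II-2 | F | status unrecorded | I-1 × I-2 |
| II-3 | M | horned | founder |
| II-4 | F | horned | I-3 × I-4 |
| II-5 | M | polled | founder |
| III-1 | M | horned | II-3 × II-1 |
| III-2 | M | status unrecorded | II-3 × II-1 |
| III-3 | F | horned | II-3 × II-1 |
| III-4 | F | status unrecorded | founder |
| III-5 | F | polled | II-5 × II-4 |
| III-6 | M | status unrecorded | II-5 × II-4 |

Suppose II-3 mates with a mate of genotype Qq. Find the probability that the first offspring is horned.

1/2

II-3 is horned, so II-3 is qq.
The cross gives 1/2 Qq : 1/2 qq, so P(offspring is horned) = 1/2.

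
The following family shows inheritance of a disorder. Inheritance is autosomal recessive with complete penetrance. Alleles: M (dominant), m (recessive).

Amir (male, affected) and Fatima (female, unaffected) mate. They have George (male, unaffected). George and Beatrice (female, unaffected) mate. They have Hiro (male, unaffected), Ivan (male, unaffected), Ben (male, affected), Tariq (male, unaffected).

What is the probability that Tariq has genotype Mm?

George is unaffected so carries M and received m from Amir (mm), so George is Mm.
Beatrice is unaffected so carries M and passed m to Ben (mm), so Beatrice is Mm.
Their cross gives offspring ratios 1/4 MM : 1/2 Mm : 1/4 mm. Conditioning on Tariq being unaffected, P(Mm) = 1/2 / 3/4 = 2/3.

2/3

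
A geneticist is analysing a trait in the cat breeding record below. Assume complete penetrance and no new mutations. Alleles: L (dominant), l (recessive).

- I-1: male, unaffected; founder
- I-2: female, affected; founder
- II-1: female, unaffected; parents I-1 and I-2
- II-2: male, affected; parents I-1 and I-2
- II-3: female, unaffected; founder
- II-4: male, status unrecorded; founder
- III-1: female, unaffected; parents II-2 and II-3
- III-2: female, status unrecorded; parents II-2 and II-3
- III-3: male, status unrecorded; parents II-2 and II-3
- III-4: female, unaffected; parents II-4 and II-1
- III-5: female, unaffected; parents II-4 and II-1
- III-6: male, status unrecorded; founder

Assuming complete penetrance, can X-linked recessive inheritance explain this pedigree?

A consistent assignment under X-linked recessive exists: I-1 X^L Y, I-2 X^l X^l, II-1 X^L X^l, II-2 X^l Y, II-3 X^L X^L, II-4 X^L Y, III-1 X^L X^l, III-2 X^L X^l, III-3 X^L Y, III-4 X^L X^L, III-5 X^L X^L, III-6 X^L Y.
In this assignment every recorded phenotype matches its genotype and every non-founder's genotype is obtainable from its parents' genotypes, so the pedigree is consistent.

Yes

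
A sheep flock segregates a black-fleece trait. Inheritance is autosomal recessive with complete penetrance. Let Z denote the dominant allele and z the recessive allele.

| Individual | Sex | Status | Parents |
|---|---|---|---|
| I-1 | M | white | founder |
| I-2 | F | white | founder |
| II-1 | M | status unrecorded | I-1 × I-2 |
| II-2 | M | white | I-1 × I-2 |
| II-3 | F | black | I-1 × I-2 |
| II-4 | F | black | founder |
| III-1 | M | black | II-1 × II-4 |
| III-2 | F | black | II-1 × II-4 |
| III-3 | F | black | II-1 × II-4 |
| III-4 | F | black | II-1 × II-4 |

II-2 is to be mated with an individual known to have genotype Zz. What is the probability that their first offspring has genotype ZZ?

I-1 is white so carries Z and passed z to II-3 (zz), so I-1 is Zz.
I-2 is white so carries Z and passed z to II-3 (zz), so I-2 is Zz.
II-2 is a white offspring of I-1 (Zz) × I-2 (Zz), whose cross gives 1/4 ZZ : 1/2 Zz : 1/4 zz; conditioning on being white, II-2 is ZZ with probability 1/3, Zz with probability 2/3.
Summing over parental genotype combinations, P(offspring has genotype ZZ) = 1/3·1/2 + 2/3·1/4 = 1/3.

1/3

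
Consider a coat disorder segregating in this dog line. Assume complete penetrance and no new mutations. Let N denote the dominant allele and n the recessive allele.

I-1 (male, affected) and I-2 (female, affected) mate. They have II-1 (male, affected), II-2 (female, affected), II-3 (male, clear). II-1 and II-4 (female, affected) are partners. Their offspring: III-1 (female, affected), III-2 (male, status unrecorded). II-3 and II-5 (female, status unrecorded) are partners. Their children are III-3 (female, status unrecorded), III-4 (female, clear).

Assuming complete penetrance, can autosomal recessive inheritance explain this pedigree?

Under autosomal recessive, II-3 (clear, male) cannot arise from I-1 (affected) × I-2 (affected).

No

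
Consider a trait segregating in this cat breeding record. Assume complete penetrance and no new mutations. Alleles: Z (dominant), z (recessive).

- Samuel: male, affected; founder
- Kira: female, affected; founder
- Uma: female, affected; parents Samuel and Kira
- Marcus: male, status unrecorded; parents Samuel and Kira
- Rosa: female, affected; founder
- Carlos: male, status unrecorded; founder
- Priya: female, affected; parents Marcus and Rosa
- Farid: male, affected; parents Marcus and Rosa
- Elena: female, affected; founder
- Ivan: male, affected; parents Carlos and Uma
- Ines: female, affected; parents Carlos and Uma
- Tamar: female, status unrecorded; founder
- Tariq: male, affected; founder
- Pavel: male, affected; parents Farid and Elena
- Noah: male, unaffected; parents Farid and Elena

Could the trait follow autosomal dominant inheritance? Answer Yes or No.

Yes

A consistent assignment under autosomal dominant exists: Samuel ZZ, Kira ZZ, Uma ZZ, Marcus ZZ, Rosa Zz, Carlos ZZ, Priya ZZ, Farid Zz, Elena Zz, Ivan ZZ, Ines ZZ, Tamar ZZ, Tariq ZZ, Pavel ZZ, Noah zz.
In this assignment every recorded phenotype matches its genotype and every non-founder's genotype is obtainable from its parents' genotypes, so the pedigree is consistent.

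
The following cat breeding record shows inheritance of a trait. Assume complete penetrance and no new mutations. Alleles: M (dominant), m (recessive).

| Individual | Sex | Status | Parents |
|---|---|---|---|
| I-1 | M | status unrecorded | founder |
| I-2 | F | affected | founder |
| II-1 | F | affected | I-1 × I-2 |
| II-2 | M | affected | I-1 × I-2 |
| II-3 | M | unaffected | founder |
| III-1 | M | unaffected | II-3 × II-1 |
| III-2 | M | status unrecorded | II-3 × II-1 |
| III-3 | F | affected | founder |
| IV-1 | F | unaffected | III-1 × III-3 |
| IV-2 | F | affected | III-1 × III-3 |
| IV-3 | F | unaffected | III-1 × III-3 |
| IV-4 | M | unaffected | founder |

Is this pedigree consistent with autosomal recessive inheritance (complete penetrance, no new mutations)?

A consistent assignment under autosomal recessive exists: I-1 Mm, I-2 mm, II-1 mm, II-2 mm, II-3 MM, III-1 Mm, III-2 Mm, III-3 mm, IV-1 Mm, IV-2 mm, IV-3 Mm, IV-4 MM.
In this assignment every recorded phenotype matches its genotype and every non-founder's genotype is obtainable from its parents' genotypes, so the pedigree is consistent.

Yes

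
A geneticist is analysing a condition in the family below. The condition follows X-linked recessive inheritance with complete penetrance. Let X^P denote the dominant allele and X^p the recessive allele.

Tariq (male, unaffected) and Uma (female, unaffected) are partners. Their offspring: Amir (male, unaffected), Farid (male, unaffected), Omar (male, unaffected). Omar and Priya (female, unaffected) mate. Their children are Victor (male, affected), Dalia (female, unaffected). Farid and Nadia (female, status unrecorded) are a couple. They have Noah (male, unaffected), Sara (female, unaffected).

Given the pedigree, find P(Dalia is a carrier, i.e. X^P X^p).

Omar is unaffected, so Omar is X^P Y.
Priya is unaffected so carries P and passed p to Victor (X^p Y), so Priya is X^P X^p.
Their cross gives offspring ratios 1/2 X^P X^P : 1/2 X^P X^p. Conditioning on Dalia being unaffected, P(X^P X^p) = 1/2 / 1 = 1/2.

1/2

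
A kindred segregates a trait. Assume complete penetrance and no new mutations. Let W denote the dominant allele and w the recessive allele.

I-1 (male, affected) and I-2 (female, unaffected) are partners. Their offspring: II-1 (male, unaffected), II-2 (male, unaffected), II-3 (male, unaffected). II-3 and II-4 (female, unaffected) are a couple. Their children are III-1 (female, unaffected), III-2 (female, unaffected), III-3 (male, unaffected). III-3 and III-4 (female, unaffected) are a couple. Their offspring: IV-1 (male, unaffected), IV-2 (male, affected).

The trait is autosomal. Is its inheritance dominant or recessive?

III-3 and III-4 are both unaffected yet have an affected child IV-2. Under dominance, an affected child requires at least one affected parent, so the trait cannot be dominant.

recessive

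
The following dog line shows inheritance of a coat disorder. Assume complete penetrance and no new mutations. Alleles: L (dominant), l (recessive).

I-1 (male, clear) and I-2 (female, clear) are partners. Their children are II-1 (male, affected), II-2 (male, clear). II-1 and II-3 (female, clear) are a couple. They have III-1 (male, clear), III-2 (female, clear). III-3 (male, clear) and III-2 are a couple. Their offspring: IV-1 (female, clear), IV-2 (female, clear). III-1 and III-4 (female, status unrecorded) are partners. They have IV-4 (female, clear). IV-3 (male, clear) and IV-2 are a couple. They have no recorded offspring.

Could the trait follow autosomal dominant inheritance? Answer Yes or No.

No

Under autosomal dominant, II-1 (affected, male) cannot arise from I-1 (clear) × I-2 (clear).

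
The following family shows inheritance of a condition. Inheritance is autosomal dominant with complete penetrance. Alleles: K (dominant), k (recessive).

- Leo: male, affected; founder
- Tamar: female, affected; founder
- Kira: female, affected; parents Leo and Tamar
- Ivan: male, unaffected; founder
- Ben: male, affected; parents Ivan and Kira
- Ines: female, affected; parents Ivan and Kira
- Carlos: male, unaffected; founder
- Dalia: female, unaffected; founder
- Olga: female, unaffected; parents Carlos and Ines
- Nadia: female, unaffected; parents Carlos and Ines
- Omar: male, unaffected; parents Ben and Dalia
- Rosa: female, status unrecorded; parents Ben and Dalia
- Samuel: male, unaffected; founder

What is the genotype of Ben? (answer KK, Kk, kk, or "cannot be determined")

Kk

From phenotype alone, Ben is KK or Kk.
Ben is affected so carries K and received k from Ivan (kk), so Ben is Kk.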